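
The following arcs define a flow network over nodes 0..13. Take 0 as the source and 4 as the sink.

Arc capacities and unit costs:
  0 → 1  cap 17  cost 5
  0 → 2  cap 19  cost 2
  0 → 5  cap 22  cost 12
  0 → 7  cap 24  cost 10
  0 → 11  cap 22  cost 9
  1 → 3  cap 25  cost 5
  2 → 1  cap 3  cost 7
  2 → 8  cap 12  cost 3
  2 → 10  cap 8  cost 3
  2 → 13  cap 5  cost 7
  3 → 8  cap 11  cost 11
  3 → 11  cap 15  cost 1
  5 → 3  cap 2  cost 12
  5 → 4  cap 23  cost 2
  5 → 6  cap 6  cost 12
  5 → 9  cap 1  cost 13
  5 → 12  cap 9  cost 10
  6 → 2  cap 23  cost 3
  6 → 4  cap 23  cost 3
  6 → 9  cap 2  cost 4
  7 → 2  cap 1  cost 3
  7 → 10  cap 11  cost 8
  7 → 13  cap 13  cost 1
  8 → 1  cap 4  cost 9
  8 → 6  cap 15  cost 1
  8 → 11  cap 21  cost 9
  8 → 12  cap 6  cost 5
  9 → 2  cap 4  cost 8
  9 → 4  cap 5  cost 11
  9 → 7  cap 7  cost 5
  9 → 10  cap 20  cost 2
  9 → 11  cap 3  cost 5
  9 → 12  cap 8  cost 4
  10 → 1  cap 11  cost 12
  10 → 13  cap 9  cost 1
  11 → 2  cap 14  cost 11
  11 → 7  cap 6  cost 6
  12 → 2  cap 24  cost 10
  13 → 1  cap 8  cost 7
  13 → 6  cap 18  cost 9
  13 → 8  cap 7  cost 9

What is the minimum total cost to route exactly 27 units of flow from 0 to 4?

Minimum cost for 27 units: 318

shortest-cost path #1: 0→2→8→6→4 push 12 @ unit cost 9 (adds 108)
shortest-cost path #2: 0→5→4 push 15 @ unit cost 14 (adds 210)
total cost = 318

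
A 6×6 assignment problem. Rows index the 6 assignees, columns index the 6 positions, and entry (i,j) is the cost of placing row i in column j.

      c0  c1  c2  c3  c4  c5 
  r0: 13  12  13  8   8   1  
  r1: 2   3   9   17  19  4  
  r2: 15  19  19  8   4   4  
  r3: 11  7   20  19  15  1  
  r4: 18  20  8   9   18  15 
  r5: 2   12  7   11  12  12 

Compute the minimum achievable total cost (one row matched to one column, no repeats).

Minimum assignment cost: 26

optimal assignment: row0→col3 (cost 8), row1→col1 (cost 3), row2→col4 (cost 4), row3→col5 (cost 1), row4→col2 (cost 8), row5→col0 (cost 2)
total = 8 + 3 + 4 + 1 + 8 + 2 = 26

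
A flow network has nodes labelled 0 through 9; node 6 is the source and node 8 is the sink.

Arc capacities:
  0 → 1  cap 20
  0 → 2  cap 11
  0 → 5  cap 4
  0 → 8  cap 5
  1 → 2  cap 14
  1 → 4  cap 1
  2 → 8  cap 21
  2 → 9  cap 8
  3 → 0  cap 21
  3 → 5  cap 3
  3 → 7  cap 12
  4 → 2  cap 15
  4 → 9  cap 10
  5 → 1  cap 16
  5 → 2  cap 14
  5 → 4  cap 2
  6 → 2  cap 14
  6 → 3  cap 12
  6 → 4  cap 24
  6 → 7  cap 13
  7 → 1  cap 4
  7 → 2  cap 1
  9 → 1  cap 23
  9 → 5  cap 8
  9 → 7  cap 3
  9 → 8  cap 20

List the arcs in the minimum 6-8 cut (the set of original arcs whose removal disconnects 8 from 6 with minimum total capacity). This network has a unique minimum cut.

Min-cut arcs: {(0,8), (2,8), (2,9), (4,9)} (total capacity 44)

augment #1: 6→2→8 push 14
augment #2: 6→3→0→8 push 5
augment #3: 6→4→2→8 push 7
augment #4: 6→4→9→8 push 10
augment #5: 6→4→2→9→8 push 7
augment #6: 6→7→2→9→8 push 1
max flow = 44; residual-reachable set from 6 gives S-side
cut edges (S→T): {(0,8), (2,8), (2,9), (4,9)} total cap 44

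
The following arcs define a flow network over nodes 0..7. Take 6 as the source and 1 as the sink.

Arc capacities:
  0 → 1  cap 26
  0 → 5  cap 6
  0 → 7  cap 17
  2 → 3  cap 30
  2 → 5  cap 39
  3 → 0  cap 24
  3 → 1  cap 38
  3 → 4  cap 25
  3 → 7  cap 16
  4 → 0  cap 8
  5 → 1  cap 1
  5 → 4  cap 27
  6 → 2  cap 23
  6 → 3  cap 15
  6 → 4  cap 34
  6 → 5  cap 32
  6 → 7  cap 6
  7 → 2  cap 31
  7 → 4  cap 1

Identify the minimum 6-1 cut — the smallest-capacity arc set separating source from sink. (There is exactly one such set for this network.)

augment #1: 6→3→1 push 15
augment #2: 6→5→1 push 1
augment #3: 6→2→3→1 push 23
augment #4: 6→4→0→1 push 8
augment #5: 6→7→2→3→0→1 push 6
max flow = 53; residual-reachable set from 6 gives S-side
cut edges (S→T): {(4,0), (5,1), (6,2), (6,3), (6,7)} total cap 53

Min-cut arcs: {(4,0), (5,1), (6,2), (6,3), (6,7)} (total capacity 53)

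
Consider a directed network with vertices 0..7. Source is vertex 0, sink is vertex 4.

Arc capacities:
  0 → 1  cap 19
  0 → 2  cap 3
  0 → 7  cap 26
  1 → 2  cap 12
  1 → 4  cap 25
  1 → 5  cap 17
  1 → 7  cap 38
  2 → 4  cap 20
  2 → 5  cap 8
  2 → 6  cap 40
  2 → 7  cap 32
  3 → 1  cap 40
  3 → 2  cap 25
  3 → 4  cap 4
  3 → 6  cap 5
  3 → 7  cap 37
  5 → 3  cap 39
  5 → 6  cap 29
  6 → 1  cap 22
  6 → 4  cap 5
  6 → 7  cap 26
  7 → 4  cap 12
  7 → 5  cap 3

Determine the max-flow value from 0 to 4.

augment #1: 0→1→4 bottleneck 19, total now 19
augment #2: 0→2→4 bottleneck 3, total now 22
augment #3: 0→7→4 bottleneck 12, total now 34
augment #4: 0→7→5→3→4 bottleneck 3, total now 37

Maximum flow value: 37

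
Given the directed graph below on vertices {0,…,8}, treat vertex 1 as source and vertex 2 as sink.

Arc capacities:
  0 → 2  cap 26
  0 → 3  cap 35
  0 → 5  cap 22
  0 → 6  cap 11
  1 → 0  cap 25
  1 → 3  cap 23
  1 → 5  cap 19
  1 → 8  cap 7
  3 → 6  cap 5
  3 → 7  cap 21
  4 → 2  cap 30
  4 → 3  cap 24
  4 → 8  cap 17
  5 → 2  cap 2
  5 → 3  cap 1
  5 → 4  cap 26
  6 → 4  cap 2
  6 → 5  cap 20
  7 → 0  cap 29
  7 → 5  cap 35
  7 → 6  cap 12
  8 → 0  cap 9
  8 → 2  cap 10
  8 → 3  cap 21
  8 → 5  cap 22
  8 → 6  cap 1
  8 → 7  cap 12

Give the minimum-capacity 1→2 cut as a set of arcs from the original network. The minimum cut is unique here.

augment #1: 1→0→2 push 25
augment #2: 1→5→2 push 2
augment #3: 1→8→2 push 7
augment #4: 1→5→4→2 push 17
augment #5: 1→3→6→4→2 push 2
augment #6: 1→3→7→0→2 push 1
augment #7: 1→3→6→5→4→2 push 3
augment #8: 1→3→7→5→4→2 push 6
max flow = 63; residual-reachable set from 1 gives S-side
cut edges (S→T): {(0,2), (1,8), (5,2), (5,4), (6,4)} total cap 63

Min-cut arcs: {(0,2), (1,8), (5,2), (5,4), (6,4)} (total capacity 63)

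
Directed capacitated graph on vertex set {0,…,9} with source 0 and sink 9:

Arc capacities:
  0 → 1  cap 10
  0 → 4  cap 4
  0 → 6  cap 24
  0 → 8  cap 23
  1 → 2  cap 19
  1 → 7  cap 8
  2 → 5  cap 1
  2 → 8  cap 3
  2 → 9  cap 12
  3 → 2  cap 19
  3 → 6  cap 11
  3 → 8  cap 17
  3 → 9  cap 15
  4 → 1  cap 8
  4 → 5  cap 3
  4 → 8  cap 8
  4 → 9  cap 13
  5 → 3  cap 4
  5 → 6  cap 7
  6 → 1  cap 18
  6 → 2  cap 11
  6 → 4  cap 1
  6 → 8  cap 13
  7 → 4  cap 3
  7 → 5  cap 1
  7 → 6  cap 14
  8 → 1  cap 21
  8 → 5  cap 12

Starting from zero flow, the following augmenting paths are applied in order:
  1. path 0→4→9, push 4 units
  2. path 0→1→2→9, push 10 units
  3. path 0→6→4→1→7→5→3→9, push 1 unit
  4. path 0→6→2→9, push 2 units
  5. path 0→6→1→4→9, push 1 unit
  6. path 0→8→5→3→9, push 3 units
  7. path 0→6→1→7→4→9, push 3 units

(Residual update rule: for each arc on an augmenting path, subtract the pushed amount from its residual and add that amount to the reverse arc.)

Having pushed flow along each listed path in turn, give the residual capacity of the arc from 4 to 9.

Residual capacity of (4,9): 5

after path 1 (0→4→9, push 4): res(4,9)=9
after path 2 (0→1→2→9, push 10): res(4,9)=9
after path 3 (0→6→4→1→7→5→3→9, push 1): res(4,9)=9
after path 4 (0→6→2→9, push 2): res(4,9)=9
after path 5 (0→6→1→4→9, push 1): res(4,9)=8
after path 6 (0→8→5→3→9, push 3): res(4,9)=8
after path 7 (0→6→1→7→4→9, push 3): res(4,9)=5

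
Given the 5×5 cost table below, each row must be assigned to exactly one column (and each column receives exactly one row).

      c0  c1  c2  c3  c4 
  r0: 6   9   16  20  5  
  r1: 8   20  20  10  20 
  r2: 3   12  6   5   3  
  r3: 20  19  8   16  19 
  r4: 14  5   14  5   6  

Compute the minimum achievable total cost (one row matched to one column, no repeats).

Minimum assignment cost: 31

one of 2 optimal assignments: row0→col4 (cost 5), row1→col0 (cost 8), row2→col3 (cost 5), row3→col2 (cost 8), row4→col1 (cost 5)
total = 5 + 8 + 5 + 8 + 5 = 31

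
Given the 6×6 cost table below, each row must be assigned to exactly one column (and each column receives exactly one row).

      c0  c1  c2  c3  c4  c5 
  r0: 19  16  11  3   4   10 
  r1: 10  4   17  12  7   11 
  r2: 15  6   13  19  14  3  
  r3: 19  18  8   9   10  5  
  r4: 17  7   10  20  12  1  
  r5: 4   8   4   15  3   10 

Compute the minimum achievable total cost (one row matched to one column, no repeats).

optimal assignment: row0→col3 (cost 3), row1→col4 (cost 7), row2→col1 (cost 6), row3→col2 (cost 8), row4→col5 (cost 1), row5→col0 (cost 4)
total = 3 + 7 + 6 + 8 + 1 + 4 = 29

Minimum assignment cost: 29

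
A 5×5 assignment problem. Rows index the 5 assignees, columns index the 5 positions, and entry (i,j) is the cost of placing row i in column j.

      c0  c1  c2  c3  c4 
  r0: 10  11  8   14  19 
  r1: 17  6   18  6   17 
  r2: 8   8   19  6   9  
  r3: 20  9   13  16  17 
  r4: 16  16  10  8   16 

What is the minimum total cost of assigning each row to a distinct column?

Minimum assignment cost: 44

optimal assignment: row0→col0 (cost 10), row1→col3 (cost 6), row2→col4 (cost 9), row3→col1 (cost 9), row4→col2 (cost 10)
total = 10 + 6 + 9 + 9 + 10 = 44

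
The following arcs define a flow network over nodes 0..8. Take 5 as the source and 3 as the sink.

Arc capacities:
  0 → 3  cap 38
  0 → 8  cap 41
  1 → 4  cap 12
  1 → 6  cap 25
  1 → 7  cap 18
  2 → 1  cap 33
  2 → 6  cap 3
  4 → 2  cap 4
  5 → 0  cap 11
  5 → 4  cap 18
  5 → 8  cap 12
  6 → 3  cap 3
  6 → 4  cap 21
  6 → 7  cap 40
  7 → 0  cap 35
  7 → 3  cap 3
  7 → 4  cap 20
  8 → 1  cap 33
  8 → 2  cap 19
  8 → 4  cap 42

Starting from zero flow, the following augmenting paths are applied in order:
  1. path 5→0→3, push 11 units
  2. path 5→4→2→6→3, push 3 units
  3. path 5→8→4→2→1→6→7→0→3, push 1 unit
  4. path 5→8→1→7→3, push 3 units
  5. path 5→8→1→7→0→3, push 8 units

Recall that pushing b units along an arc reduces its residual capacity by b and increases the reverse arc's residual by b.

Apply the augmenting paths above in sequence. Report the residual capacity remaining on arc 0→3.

after path 1 (5→0→3, push 11): res(0,3)=27
after path 2 (5→4→2→6→3, push 3): res(0,3)=27
after path 3 (5→8→4→2→1→6→7→0→3, push 1): res(0,3)=26
after path 4 (5→8→1→7→3, push 3): res(0,3)=26
after path 5 (5→8→1→7→0→3, push 8): res(0,3)=18

Residual capacity of (0,3): 18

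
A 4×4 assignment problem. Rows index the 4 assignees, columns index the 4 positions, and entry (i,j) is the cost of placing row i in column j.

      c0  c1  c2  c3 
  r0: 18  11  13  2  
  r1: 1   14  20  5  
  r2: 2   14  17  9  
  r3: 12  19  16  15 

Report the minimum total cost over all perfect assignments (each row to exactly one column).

optimal assignment: row0→col3 (cost 2), row1→col0 (cost 1), row2→col1 (cost 14), row3→col2 (cost 16)
total = 2 + 1 + 14 + 16 = 33

Minimum assignment cost: 33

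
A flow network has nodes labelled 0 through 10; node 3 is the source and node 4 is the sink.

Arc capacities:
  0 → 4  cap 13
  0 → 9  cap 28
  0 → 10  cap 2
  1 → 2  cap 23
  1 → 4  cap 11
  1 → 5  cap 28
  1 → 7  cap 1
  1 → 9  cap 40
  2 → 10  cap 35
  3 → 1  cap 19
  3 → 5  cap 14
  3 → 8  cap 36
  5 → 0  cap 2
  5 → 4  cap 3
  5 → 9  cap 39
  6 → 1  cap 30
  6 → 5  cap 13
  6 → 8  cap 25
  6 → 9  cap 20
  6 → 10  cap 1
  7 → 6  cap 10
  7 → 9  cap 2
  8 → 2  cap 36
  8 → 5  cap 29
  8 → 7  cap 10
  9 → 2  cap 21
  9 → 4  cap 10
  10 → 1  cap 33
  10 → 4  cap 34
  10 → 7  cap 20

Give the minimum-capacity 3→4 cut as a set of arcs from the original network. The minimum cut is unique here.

Min-cut arcs: {(1,4), (5,0), (5,4), (9,4), (10,4)} (total capacity 60)

augment #1: 3→1→4 push 11
augment #2: 3→5→4 push 3
augment #3: 3→1→9→4 push 8
augment #4: 3→5→0→4 push 2
augment #5: 3→5→9→4 push 2
augment #6: 3→8→2→10→4 push 34
max flow = 60; residual-reachable set from 3 gives S-side
cut edges (S→T): {(1,4), (5,0), (5,4), (9,4), (10,4)} total cap 60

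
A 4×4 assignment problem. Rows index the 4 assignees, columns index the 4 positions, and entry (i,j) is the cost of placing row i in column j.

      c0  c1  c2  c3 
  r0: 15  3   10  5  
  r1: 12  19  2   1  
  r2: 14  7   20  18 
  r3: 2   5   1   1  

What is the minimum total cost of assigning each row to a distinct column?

optimal assignment: row0→col3 (cost 5), row1→col2 (cost 2), row2→col1 (cost 7), row3→col0 (cost 2)
total = 5 + 2 + 7 + 2 = 16

Minimum assignment cost: 16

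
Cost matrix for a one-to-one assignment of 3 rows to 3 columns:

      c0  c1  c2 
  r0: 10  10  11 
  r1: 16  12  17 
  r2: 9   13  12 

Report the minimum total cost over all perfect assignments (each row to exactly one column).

Minimum assignment cost: 32

optimal assignment: row0→col2 (cost 11), row1→col1 (cost 12), row2→col0 (cost 9)
total = 11 + 12 + 9 = 32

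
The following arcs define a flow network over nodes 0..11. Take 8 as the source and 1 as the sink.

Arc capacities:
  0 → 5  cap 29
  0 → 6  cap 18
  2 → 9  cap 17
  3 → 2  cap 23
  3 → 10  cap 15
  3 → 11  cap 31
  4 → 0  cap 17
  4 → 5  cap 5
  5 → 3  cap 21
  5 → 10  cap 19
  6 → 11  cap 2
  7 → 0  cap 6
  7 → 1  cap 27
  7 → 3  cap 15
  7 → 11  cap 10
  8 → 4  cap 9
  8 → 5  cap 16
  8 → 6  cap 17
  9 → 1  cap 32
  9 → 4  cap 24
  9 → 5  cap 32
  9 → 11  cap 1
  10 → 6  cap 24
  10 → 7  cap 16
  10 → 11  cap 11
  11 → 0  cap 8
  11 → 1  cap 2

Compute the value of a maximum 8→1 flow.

augment #1: 8→6→11→1 bottleneck 2, total now 2
augment #2: 8→5→10→7→1 bottleneck 16, total now 18
augment #3: 8→4→5→3→2→9→1 bottleneck 5, total now 23
augment #4: 8→4→0→5→3→2→9→1 bottleneck 4, total now 27

Maximum flow value: 27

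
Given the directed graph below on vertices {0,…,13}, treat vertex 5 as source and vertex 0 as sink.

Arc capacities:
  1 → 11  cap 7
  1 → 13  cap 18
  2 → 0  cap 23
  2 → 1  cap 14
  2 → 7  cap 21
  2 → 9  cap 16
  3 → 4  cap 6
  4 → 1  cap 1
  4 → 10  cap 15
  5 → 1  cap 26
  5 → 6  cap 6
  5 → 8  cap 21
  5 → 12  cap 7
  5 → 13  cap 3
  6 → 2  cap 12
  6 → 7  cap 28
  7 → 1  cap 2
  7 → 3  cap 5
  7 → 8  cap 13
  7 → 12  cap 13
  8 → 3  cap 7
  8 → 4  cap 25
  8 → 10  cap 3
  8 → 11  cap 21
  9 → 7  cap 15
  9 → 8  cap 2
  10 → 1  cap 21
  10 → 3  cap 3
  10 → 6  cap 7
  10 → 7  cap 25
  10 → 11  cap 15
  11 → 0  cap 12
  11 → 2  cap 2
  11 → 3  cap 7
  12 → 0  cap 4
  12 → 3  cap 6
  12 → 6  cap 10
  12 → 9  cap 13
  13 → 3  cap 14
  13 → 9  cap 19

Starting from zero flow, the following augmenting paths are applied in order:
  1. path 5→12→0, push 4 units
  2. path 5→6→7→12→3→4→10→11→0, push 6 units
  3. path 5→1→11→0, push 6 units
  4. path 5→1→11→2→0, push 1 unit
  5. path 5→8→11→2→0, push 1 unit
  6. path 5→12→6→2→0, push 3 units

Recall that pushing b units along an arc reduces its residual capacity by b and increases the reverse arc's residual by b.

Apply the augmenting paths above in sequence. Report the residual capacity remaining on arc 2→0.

Residual capacity of (2,0): 18

after path 1 (5→12→0, push 4): res(2,0)=23
after path 2 (5→6→7→12→3→4→10→11→0, push 6): res(2,0)=23
after path 3 (5→1→11→0, push 6): res(2,0)=23
after path 4 (5→1→11→2→0, push 1): res(2,0)=22
after path 5 (5→8→11→2→0, push 1): res(2,0)=21
after path 6 (5→12→6→2→0, push 3): res(2,0)=18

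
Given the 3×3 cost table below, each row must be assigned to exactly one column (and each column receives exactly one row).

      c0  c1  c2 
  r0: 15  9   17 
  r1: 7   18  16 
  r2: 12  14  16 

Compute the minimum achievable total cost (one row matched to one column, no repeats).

Minimum assignment cost: 32

optimal assignment: row0→col1 (cost 9), row1→col0 (cost 7), row2→col2 (cost 16)
total = 9 + 7 + 16 = 32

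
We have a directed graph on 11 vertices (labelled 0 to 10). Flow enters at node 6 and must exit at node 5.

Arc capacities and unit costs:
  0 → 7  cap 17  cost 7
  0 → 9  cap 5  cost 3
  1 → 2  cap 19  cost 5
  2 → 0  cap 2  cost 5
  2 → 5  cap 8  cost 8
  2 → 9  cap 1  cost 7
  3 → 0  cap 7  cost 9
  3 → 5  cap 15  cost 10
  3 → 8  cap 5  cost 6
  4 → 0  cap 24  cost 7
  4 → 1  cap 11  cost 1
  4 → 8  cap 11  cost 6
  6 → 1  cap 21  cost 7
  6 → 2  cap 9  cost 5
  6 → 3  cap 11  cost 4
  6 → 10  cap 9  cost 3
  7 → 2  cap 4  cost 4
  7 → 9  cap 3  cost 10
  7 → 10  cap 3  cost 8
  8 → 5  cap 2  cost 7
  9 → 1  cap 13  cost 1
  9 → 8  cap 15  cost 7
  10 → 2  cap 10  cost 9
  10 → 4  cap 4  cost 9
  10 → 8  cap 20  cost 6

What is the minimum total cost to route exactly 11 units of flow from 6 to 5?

shortest-cost path #1: 6→2→5 push 8 @ unit cost 13 (adds 104)
shortest-cost path #2: 6→3→5 push 3 @ unit cost 14 (adds 42)
total cost = 146

Minimum cost for 11 units: 146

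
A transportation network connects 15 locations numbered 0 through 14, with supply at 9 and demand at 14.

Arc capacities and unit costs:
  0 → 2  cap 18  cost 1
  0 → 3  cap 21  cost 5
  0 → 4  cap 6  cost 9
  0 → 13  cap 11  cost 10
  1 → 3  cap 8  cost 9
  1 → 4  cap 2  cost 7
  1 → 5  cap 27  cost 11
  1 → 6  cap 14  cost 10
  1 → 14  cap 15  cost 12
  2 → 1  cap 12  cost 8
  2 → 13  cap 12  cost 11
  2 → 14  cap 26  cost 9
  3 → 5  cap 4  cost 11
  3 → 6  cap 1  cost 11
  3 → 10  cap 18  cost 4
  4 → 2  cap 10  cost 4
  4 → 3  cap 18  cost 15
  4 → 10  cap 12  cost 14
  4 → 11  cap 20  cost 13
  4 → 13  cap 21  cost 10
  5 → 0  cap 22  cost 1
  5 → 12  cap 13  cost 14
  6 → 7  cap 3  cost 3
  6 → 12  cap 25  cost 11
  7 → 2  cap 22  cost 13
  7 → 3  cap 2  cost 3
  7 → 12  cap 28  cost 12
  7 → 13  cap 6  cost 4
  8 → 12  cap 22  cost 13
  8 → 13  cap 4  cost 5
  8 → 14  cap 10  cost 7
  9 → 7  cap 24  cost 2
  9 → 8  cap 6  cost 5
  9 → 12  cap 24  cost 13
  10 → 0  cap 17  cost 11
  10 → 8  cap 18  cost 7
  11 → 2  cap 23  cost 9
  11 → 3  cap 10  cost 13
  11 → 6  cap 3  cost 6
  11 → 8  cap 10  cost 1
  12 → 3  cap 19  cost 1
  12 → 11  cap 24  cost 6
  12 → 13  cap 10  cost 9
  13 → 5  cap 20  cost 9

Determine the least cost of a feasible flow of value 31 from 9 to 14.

shortest-cost path #1: 9→8→14 push 6 @ unit cost 12 (adds 72)
shortest-cost path #2: 9→7→3→10→8→14 push 2 @ unit cost 23 (adds 46)
shortest-cost path #3: 9→7→2→14 push 22 @ unit cost 24 (adds 528)
shortest-cost path #4: 9→12→11→8→14 push 1 @ unit cost 27 (adds 27)
total cost = 673

Minimum cost for 31 units: 673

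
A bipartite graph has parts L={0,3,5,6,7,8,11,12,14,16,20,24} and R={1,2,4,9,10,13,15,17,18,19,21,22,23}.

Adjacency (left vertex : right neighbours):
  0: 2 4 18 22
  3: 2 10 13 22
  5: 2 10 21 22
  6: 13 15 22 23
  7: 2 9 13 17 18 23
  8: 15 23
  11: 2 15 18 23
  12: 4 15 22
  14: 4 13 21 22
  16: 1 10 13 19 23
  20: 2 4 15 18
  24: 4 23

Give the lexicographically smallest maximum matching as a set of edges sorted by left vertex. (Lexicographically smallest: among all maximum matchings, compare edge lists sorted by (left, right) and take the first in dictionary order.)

|M| = 11 (so the lex-smallest maximum matching has 11 edges)
process left vertices in ascending order; for each, take the smallest-labelled available neighbour that still permits 11 edges overall, or leave it unmatched if none does
lex-smallest matching: {0-2, 3-10, 5-21, 6-13, 7-9, 8-15, 11-18, 12-4, 14-22, 16-1, 24-23}

Lex-smallest maximum matching: {(0,2), (3,10), (5,21), (6,13), (7,9), (8,15), (11,18), (12,4), (14,22), (16,1), (24,23)}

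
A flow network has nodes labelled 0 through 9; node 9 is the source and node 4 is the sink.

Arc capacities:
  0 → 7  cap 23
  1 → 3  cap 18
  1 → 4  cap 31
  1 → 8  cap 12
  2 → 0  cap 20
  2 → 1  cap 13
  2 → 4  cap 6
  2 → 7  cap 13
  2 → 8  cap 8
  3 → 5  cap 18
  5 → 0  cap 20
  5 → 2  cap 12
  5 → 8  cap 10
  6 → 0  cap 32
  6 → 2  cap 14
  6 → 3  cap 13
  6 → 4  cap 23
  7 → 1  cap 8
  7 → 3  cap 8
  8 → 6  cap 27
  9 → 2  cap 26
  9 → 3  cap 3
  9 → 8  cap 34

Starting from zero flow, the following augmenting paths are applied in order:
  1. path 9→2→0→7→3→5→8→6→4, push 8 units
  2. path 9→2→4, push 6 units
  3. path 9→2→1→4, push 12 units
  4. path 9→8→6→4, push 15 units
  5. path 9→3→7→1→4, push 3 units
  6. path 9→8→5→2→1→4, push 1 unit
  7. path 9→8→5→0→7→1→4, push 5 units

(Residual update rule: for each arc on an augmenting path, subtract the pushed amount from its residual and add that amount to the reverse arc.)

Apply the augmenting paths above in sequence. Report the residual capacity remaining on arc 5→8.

after path 1 (9→2→0→7→3→5→8→6→4, push 8): res(5,8)=2
after path 2 (9→2→4, push 6): res(5,8)=2
after path 3 (9→2→1→4, push 12): res(5,8)=2
after path 4 (9→8→6→4, push 15): res(5,8)=2
after path 5 (9→3→7→1→4, push 3): res(5,8)=2
after path 6 (9→8→5→2→1→4, push 1): res(5,8)=3
after path 7 (9→8→5→0→7→1→4, push 5): res(5,8)=8

Residual capacity of (5,8): 8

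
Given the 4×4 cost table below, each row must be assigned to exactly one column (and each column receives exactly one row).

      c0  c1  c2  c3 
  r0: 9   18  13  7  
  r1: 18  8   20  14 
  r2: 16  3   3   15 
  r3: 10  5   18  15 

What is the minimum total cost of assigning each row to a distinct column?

Minimum assignment cost: 28

optimal assignment: row0→col3 (cost 7), row1→col1 (cost 8), row2→col2 (cost 3), row3→col0 (cost 10)
total = 7 + 8 + 3 + 10 = 28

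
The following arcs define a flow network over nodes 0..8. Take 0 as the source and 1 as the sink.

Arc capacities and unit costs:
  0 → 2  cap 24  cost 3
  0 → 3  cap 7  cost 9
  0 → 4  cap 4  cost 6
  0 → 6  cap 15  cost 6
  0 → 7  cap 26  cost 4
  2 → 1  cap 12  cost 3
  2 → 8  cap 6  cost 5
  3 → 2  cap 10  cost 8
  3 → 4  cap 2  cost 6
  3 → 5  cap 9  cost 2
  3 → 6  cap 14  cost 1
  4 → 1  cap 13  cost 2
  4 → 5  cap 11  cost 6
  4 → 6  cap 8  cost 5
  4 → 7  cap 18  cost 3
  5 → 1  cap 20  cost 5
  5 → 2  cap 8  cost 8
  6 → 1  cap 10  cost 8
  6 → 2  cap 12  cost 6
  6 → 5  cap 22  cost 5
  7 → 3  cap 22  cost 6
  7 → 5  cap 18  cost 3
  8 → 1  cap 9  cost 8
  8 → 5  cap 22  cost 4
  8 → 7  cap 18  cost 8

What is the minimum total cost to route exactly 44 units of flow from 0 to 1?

shortest-cost path #1: 0→2→1 push 12 @ unit cost 6 (adds 72)
shortest-cost path #2: 0→4→1 push 4 @ unit cost 8 (adds 32)
shortest-cost path #3: 0→7→5→1 push 18 @ unit cost 12 (adds 216)
shortest-cost path #4: 0→6→1 push 10 @ unit cost 14 (adds 140)
total cost = 460

Minimum cost for 44 units: 460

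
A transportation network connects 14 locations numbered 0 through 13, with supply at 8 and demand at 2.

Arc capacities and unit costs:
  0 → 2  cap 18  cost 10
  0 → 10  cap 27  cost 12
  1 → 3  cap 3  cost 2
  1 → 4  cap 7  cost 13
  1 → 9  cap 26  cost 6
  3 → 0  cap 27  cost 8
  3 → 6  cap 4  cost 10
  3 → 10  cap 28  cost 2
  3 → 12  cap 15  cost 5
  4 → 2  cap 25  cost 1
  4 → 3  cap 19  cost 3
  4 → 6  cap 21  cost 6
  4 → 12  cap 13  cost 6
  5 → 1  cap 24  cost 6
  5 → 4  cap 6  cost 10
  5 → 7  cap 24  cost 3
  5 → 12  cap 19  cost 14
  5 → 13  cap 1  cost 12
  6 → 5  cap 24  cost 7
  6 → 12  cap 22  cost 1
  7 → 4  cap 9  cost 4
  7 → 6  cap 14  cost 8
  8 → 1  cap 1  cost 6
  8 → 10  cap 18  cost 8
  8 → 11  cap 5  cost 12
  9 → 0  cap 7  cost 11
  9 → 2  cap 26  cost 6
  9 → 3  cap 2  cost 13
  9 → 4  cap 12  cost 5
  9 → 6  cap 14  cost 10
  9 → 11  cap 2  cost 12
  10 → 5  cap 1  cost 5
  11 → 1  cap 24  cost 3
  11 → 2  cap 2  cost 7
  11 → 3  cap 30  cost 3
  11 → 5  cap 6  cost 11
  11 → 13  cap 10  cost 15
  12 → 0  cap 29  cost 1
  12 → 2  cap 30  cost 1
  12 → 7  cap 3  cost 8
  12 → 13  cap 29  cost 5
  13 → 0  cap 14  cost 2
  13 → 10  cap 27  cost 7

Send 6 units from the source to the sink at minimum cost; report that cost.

shortest-cost path #1: 8→1→3→12→2 push 1 @ unit cost 14 (adds 14)
shortest-cost path #2: 8→11→2 push 2 @ unit cost 19 (adds 38)
shortest-cost path #3: 8→11→3→12→2 push 3 @ unit cost 21 (adds 63)
total cost = 115

Minimum cost for 6 units: 115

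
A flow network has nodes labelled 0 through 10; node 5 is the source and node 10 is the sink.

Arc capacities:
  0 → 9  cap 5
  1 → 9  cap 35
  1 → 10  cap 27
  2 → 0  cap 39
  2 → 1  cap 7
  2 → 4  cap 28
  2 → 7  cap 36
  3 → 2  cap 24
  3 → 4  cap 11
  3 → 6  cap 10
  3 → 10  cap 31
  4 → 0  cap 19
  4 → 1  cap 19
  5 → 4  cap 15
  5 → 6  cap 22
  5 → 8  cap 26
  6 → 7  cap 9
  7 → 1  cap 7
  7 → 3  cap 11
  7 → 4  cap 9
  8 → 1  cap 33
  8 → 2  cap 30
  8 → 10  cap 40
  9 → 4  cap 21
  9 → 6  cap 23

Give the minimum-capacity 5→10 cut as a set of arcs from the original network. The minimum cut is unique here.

Min-cut arcs: {(5,4), (5,8), (6,7)} (total capacity 50)

augment #1: 5→8→10 push 26
augment #2: 5→4→1→10 push 15
augment #3: 5→6→7→1→10 push 7
augment #4: 5→6→7→3→10 push 2
max flow = 50; residual-reachable set from 5 gives S-side
cut edges (S→T): {(5,4), (5,8), (6,7)} total cap 50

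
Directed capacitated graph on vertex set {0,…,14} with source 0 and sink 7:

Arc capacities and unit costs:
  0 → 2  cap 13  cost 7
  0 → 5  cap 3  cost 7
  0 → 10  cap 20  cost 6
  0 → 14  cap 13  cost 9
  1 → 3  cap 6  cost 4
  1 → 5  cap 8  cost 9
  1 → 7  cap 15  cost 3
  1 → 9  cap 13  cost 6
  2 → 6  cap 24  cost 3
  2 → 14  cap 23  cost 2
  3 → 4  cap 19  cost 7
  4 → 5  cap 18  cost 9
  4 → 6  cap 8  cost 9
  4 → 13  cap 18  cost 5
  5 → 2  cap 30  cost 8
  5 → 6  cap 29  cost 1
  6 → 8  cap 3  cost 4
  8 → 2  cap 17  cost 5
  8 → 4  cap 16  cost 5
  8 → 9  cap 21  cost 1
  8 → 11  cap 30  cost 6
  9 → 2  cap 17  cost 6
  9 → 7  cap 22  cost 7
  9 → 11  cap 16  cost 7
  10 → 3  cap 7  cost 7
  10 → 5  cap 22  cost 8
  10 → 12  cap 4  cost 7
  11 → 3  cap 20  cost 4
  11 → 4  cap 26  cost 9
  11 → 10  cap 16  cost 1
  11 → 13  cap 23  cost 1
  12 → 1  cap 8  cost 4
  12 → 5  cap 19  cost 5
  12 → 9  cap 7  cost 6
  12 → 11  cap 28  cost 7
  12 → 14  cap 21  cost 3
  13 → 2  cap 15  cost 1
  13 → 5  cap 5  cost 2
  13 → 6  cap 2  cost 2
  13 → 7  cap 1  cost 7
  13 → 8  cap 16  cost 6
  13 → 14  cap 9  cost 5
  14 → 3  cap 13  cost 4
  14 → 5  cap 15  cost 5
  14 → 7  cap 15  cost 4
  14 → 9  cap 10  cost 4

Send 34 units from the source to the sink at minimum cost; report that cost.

Minimum cost for 34 units: 606

shortest-cost path #1: 0→14→7 push 13 @ unit cost 13 (adds 169)
shortest-cost path #2: 0→2→14→7 push 2 @ unit cost 13 (adds 26)
shortest-cost path #3: 0→5→6→8→9→7 push 3 @ unit cost 20 (adds 60)
shortest-cost path #4: 0→10→12→1→7 push 4 @ unit cost 20 (adds 80)
shortest-cost path #5: 0→2→14→9→7 push 10 @ unit cost 20 (adds 200)
shortest-cost path #6: 0→10→3→4→13→7 push 1 @ unit cost 32 (adds 32)
shortest-cost path #7: 0→10→3→4→13→8→9→7 push 1 @ unit cost 39 (adds 39)
total cost = 606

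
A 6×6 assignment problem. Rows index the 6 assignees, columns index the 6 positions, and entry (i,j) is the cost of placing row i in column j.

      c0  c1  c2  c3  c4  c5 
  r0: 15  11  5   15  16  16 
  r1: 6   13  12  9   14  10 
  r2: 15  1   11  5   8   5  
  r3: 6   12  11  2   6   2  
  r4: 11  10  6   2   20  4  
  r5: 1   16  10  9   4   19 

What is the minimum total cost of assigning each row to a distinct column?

optimal assignment: row0→col2 (cost 5), row1→col0 (cost 6), row2→col1 (cost 1), row3→col5 (cost 2), row4→col3 (cost 2), row5→col4 (cost 4)
total = 5 + 6 + 1 + 2 + 2 + 4 = 20

Minimum assignment cost: 20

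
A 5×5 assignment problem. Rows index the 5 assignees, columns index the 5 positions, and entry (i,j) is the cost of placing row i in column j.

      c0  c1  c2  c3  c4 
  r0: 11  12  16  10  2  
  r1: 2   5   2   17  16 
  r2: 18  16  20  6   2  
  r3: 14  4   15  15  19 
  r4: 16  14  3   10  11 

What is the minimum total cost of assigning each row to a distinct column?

Minimum assignment cost: 17

optimal assignment: row0→col4 (cost 2), row1→col0 (cost 2), row2→col3 (cost 6), row3→col1 (cost 4), row4→col2 (cost 3)
total = 2 + 2 + 6 + 4 + 3 = 17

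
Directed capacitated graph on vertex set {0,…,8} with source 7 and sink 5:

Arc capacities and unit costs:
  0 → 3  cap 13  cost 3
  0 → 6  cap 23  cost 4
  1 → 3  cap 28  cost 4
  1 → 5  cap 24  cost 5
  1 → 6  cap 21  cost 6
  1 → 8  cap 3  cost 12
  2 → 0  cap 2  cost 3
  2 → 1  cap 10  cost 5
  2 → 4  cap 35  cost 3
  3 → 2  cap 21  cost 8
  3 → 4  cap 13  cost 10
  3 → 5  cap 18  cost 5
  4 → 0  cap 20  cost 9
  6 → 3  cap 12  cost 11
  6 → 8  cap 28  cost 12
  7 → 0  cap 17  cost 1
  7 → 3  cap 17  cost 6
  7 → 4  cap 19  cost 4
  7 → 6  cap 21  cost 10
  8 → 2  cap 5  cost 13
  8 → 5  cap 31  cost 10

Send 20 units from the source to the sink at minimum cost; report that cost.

shortest-cost path #1: 7→0→3→5 push 13 @ unit cost 9 (adds 117)
shortest-cost path #2: 7→3→5 push 5 @ unit cost 11 (adds 55)
shortest-cost path #3: 7→3→2→1→5 push 2 @ unit cost 24 (adds 48)
total cost = 220

Minimum cost for 20 units: 220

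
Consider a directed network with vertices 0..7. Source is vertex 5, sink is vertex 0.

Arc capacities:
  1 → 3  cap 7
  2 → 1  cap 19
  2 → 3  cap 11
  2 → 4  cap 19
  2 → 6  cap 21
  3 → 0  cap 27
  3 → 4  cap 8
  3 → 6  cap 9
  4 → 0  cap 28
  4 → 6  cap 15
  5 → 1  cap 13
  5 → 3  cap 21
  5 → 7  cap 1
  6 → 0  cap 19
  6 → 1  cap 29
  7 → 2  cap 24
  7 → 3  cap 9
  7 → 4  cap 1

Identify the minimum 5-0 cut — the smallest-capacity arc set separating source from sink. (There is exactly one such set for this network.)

augment #1: 5→3→0 push 21
augment #2: 5→1→3→0 push 6
augment #3: 5→7→4→0 push 1
augment #4: 5→1→3→4→0 push 1
max flow = 29; residual-reachable set from 5 gives S-side
cut edges (S→T): {(1,3), (5,3), (5,7)} total cap 29

Min-cut arcs: {(1,3), (5,3), (5,7)} (total capacity 29)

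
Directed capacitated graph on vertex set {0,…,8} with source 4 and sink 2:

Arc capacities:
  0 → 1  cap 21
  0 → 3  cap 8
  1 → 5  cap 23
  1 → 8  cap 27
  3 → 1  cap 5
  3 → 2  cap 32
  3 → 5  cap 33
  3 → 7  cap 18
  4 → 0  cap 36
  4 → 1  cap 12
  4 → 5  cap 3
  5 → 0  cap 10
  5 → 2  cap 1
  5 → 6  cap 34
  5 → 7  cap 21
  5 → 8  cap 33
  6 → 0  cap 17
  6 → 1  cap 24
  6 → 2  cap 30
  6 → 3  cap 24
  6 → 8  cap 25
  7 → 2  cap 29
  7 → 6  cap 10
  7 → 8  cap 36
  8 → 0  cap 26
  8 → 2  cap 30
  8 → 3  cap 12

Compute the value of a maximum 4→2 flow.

Maximum flow value: 44

augment #1: 4→5→2 bottleneck 1, total now 1
augment #2: 4→0→3→2 bottleneck 8, total now 9
augment #3: 4→1→8→2 bottleneck 12, total now 21
augment #4: 4→5→6→2 bottleneck 2, total now 23
augment #5: 4→0→1→8→2 bottleneck 15, total now 38
augment #6: 4→0→1→5→6→2 bottleneck 6, total now 44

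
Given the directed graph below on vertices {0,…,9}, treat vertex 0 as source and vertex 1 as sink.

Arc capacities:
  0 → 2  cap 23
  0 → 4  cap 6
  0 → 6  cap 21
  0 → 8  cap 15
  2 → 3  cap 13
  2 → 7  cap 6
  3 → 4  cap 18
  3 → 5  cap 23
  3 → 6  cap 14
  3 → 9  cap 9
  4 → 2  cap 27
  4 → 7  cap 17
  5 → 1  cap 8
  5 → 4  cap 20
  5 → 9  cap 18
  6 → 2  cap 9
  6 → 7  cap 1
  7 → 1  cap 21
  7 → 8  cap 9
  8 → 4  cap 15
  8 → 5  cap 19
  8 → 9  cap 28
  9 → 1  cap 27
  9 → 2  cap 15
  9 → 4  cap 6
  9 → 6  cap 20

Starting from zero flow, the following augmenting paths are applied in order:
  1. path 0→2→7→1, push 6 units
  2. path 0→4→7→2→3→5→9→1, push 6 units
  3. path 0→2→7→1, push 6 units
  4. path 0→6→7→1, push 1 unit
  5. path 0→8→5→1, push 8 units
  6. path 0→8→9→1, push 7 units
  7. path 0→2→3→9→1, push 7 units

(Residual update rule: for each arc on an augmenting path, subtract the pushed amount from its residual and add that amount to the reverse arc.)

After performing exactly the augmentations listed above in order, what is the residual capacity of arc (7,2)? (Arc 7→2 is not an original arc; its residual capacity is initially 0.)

Residual capacity of (7,2): 6

after path 1 (0→2→7→1, push 6): res(7,2)=6
after path 2 (0→4→7→2→3→5→9→1, push 6): res(7,2)=0
after path 3 (0→2→7→1, push 6): res(7,2)=6
after path 4 (0→6→7→1, push 1): res(7,2)=6
after path 5 (0→8→5→1, push 8): res(7,2)=6
after path 6 (0→8→9→1, push 7): res(7,2)=6
after path 7 (0→2→3→9→1, push 7): res(7,2)=6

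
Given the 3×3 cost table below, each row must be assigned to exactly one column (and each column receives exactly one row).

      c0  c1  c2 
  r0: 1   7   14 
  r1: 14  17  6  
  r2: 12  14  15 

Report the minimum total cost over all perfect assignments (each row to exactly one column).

optimal assignment: row0→col0 (cost 1), row1→col2 (cost 6), row2→col1 (cost 14)
total = 1 + 6 + 14 = 21

Minimum assignment cost: 21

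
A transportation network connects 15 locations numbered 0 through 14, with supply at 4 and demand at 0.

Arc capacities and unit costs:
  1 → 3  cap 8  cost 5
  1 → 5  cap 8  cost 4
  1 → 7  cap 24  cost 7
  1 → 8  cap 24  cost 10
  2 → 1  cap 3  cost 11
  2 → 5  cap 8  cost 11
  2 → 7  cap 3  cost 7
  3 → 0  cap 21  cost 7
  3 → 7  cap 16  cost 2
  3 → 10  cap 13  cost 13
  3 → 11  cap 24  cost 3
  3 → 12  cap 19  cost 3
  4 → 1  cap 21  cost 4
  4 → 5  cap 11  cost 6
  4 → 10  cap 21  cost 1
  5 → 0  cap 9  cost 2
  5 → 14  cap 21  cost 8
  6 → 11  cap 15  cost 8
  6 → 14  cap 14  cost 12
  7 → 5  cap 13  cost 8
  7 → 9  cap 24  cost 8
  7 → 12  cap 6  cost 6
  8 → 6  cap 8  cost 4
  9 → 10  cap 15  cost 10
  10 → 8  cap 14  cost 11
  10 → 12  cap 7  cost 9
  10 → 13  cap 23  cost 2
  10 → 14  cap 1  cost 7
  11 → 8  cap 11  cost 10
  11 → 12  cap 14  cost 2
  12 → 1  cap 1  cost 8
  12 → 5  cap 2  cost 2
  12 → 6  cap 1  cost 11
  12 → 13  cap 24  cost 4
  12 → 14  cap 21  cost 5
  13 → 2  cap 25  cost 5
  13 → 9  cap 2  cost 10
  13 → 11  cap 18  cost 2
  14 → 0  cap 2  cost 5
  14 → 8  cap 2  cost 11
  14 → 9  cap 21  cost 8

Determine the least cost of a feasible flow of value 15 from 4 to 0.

Minimum cost for 15 units: 165

shortest-cost path #1: 4→5→0 push 9 @ unit cost 8 (adds 72)
shortest-cost path #2: 4→10→14→0 push 1 @ unit cost 13 (adds 13)
shortest-cost path #3: 4→1→3→0 push 5 @ unit cost 16 (adds 80)
total cost = 165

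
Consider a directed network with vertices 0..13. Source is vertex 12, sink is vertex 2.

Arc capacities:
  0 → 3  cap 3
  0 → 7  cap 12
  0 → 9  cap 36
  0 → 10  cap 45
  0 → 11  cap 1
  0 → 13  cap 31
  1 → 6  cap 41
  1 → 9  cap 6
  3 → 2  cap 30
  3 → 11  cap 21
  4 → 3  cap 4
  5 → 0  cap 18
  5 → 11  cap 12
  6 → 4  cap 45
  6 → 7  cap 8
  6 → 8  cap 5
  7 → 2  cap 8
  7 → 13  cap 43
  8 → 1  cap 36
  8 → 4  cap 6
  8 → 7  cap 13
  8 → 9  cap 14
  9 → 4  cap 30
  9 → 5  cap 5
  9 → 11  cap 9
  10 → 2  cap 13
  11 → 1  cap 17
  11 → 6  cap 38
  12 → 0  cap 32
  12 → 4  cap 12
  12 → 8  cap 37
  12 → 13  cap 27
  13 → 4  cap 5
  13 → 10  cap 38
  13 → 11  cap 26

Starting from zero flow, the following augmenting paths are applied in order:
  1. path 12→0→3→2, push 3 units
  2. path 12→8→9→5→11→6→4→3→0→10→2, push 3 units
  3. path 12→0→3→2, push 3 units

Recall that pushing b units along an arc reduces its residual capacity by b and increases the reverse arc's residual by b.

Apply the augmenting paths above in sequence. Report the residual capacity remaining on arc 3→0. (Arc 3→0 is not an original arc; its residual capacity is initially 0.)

after path 1 (12→0→3→2, push 3): res(3,0)=3
after path 2 (12→8→9→5→11→6→4→3→0→10→2, push 3): res(3,0)=0
after path 3 (12→0→3→2, push 3): res(3,0)=3

Residual capacity of (3,0): 3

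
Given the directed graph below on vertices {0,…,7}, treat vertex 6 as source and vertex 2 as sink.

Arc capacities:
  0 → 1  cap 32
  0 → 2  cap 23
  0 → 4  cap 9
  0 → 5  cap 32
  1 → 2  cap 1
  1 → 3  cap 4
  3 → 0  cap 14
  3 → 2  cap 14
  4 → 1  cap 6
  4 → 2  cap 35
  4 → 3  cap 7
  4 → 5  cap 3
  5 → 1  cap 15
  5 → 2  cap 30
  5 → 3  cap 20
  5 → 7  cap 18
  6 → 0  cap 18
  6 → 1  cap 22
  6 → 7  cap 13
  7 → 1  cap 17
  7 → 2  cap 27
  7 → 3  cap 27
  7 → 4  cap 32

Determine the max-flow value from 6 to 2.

Maximum flow value: 36

augment #1: 6→0→2 bottleneck 18, total now 18
augment #2: 6→1→2 bottleneck 1, total now 19
augment #3: 6→7→2 bottleneck 13, total now 32
augment #4: 6→1→3→2 bottleneck 4, total now 36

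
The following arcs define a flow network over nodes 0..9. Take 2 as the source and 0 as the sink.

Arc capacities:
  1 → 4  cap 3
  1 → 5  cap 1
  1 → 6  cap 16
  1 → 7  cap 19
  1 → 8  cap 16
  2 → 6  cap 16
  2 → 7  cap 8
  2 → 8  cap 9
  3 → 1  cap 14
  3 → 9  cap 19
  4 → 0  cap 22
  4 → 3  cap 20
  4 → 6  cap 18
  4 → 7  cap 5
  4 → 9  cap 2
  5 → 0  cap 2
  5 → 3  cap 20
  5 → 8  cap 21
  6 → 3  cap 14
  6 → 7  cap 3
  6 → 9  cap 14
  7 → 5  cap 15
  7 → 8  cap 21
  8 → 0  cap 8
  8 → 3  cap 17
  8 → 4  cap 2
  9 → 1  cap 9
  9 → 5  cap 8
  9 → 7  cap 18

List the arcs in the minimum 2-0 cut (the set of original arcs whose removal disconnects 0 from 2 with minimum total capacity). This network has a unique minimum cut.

augment #1: 2→8→0 push 8
augment #2: 2→7→5→0 push 2
augment #3: 2→8→4→0 push 1
augment #4: 2→7→8→4→0 push 1
augment #5: 2→6→3→1→4→0 push 3
max flow = 15; residual-reachable set from 2 gives S-side
cut edges (S→T): {(1,4), (5,0), (8,0), (8,4)} total cap 15

Min-cut arcs: {(1,4), (5,0), (8,0), (8,4)} (total capacity 15)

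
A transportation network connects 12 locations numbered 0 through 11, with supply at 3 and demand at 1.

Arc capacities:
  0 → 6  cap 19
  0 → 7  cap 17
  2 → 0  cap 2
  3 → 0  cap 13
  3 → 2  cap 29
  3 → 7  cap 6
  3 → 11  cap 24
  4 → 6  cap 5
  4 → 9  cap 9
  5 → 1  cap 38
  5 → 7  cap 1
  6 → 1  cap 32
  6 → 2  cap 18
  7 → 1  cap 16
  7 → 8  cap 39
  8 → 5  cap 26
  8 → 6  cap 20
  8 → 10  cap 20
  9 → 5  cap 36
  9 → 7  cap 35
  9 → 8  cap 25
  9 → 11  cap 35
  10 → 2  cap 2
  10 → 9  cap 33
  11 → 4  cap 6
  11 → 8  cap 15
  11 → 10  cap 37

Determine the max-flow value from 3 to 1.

augment #1: 3→7→1 bottleneck 6, total now 6
augment #2: 3→0→6→1 bottleneck 13, total now 19
augment #3: 3→2→0→6→1 bottleneck 2, total now 21
augment #4: 3→11→4→6→1 bottleneck 5, total now 26
augment #5: 3→11→8→5→1 bottleneck 15, total now 41
augment #6: 3→11→4→9→5→1 bottleneck 1, total now 42
augment #7: 3→11→10→9→5→1 bottleneck 3, total now 45

Maximum flow value: 45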